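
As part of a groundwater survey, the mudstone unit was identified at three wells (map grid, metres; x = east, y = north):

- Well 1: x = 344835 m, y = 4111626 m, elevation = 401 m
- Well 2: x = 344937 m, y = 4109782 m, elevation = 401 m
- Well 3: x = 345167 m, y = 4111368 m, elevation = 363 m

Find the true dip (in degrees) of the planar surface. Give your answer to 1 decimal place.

6.8°

Let the plane be z = a·x + b·y + c.
Well 2−Well 1: 102a − 1844b = 0;  Well 3−Well 1: 332a − 258b = −38.
Solving gives a = −0.11960, b = −0.00662.
Gradient magnitude |∇z| = √(a² + b²) = √(0.01430 + 0.00004) = 0.11978.
True dip = arctan(0.11978) = 6.8°, dipping toward E (azimuth ≈ 087°).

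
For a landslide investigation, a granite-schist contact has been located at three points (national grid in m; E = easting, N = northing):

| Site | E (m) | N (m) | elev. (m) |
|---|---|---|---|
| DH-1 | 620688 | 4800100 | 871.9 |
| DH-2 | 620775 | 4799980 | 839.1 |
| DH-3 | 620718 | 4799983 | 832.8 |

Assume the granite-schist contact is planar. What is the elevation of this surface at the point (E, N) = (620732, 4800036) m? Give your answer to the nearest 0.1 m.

Let the plane be z = a·E + b·N + c.
DH-2−DH-1: 87a − 120b = −32.8;  DH-3−DH-1: 30a − 117b = −39.1.
Solving gives a = 0.129867761, b = 0.367487460.
Then c = 871.9 − a·620688 − b·4800100 = −1843712.02.
At (620732, 4800036): z = 80613.1 + 1763953.0 − 1843712.02 = 854.1 m.

854.1 m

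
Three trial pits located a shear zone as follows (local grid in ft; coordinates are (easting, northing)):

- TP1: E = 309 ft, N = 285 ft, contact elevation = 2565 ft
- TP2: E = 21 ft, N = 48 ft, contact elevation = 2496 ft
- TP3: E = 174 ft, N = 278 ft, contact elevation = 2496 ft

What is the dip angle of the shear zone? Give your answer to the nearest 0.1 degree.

Two edge vectors: TP1→TP2 = (-288, -237, -69), TP1→TP3 = (-135, -7, -69).
Normal n = (TP1→TP2) × (TP1→TP3) = (15870, -10557, -29979).
So ∂z/∂E = −n_x/n_z = 0.52937 and ∂z/∂N = −n_y/n_z = −0.35215.
Gradient magnitude |∇z| = √(a² + b²) = √(0.28023 + 0.12401) = 0.63580.
True dip = arctan(0.63580) = 32.4°, dipping toward WNW (azimuth ≈ 304°).

32.4°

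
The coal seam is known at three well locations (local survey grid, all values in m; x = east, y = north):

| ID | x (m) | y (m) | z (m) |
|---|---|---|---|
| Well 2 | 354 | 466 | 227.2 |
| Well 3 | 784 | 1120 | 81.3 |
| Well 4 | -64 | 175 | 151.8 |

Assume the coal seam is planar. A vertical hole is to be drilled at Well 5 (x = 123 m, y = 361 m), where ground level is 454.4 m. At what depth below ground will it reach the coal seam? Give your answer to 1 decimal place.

304.0 m

Let the plane be z = a·x + b·y + c.
Well 3−Well 2: 430a + 654b = −145.9;  Well 4−Well 2: −418a − 291b = −75.4.
Solving gives a = 0.619045, b = −0.630106.
Then c = 227.2 − a·354 − b·466 = 301.69.
At (123, 361): z_contact = 76.14 − 227.47 + 301.69 = 150.36 m.
Depth below ground = 454.4 − 150.36 = 304.0 m.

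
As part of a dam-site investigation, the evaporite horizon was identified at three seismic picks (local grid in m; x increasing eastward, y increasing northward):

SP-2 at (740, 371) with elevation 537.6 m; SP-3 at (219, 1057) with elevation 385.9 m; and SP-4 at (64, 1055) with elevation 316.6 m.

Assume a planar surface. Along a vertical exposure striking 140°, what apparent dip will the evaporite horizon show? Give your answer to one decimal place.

11.1°

Two edge vectors: SP-2→SP-3 = (-521, 686, -151.7), SP-2→SP-4 = (-676, 684, -221).
Normal n = (SP-2→SP-3) × (SP-2→SP-4) = (-47843.2, -12591.8, 107372).
So ∂z/∂x = −n_x/n_z = 0.44558 and ∂z/∂y = −n_y/n_z = 0.11727.
Unit vector along 140° is (sin 140°, cos 140°) = (0.6428, -0.7660).
Slope in that direction = a·(0.6428) + b·(-0.7660) = 0.19658.
Apparent dip = arctan|0.19658| = 11.1° (true dip is 24.7°, so apparent ≤ true as expected).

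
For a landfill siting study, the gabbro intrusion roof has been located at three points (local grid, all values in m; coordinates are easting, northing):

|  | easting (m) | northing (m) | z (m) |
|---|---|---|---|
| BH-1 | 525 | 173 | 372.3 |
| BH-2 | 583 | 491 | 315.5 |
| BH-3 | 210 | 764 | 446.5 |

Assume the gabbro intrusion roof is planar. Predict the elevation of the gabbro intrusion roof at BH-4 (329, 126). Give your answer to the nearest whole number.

Let the plane be z = a·easting + b·northing + c.
BH-2−BH-1: 58a + 318b = −56.8;  BH-3−BH-1: −315a + 591b = 74.2.
Solving gives a = −0.42518, b = −0.10107.
Then c = 372.3 − a·525 − b·173 = 613.00.
At (329, 126): z = −139.9 − 12.7 + 613.00 = 460.4 m.

460 m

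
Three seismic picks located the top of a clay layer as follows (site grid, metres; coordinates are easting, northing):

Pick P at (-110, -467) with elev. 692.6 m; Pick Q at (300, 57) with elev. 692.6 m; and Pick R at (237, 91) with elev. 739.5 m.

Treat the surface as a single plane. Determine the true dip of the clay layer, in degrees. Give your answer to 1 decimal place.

Two edge vectors: Pick P→Pick Q = (410, 524, 0), Pick P→Pick R = (347, 558, 46.9).
Normal n = (Pick P→Pick Q) × (Pick P→Pick R) = (24575.6, -19229, 46952).
So ∂z/∂easting = −n_x/n_z = −0.52342 and ∂z/∂northing = −n_y/n_z = 0.40955.
Gradient magnitude |∇z| = √(a² + b²) = √(0.27397 + 0.16773) = 0.66460.
True dip = arctan(0.66460) = 33.6°, dipping toward SE (azimuth ≈ 128°).

33.6°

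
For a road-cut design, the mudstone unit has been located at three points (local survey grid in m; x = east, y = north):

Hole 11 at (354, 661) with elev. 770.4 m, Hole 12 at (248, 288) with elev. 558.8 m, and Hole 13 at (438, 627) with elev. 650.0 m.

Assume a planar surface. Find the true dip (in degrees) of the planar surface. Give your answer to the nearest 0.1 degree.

54.2°

Let the plane be z = a·x + b·y + c.
Hole 12−Hole 11: −106a − 373b = −211.6;  Hole 13−Hole 11: 84a − 34b = −120.4.
Solving gives a = −1.07954, b = 0.87408.
Gradient magnitude |∇z| = √(a² + b²) = √(1.16541 + 0.76401) = 1.38904.
True dip = arctan(1.38904) = 54.2°, dipping toward SE (azimuth ≈ 129°).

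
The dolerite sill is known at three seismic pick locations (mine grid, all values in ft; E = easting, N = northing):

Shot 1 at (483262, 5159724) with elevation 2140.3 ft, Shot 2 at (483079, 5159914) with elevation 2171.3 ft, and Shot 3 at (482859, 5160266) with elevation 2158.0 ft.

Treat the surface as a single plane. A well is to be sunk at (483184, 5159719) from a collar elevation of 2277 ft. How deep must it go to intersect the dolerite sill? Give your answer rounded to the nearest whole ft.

Let the plane be z = a·E + b·N + c.
Shot 2−Shot 1: −183a + 190b = 31;  Shot 3−Shot 1: −403a + 542b = 17.7.
Solving gives a = −0.59422533, b = −0.40917492.
Then c = 2140.3 − a·483262 − b·5159724 = 2400536.48.
At (483184, 5159719): z_contact = −287120.2 − 2111227.6 + 2400536.48 = 2188.7 ft.
Depth below ground = 2277 − 2188.7 = 88 ft.

88 ft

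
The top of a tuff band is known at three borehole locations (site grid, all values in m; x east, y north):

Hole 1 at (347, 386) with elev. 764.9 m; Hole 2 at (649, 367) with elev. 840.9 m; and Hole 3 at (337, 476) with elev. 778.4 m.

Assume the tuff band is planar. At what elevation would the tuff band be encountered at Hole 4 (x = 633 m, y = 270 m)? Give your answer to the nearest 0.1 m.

Two edge vectors: Hole 1→Hole 2 = (302, -19, 76), Hole 1→Hole 3 = (-10, 90, 13.5).
Normal n = (Hole 1→Hole 2) × (Hole 1→Hole 3) = (-7096.5, -4837, 26990).
So ∂z/∂x = −n_x/n_z = 0.26293 and ∂z/∂y = −n_y/n_z = 0.17921.
Intercept c from Hole 1: 764.9 − 91.24 − 69.18 = 604.49.
At (633, 270): z = 166.4 + 48.4 + 604.49 = 819.3 m.

819.3 m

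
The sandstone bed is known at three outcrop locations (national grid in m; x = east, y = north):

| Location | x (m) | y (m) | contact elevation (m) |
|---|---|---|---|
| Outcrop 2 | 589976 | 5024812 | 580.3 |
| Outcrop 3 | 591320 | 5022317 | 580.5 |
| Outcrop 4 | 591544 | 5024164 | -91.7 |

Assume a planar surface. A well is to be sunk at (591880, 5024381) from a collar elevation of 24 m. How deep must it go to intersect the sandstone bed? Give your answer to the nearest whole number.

Two edge vectors: Outcrop 2→Outcrop 3 = (1344, -2495, 0.2), Outcrop 2→Outcrop 4 = (1568, -648, -672).
Normal n = (Outcrop 2→Outcrop 3) × (Outcrop 2→Outcrop 4) = (1676769.6, 903481.6, 3041248).
So ∂z/∂x = −n_x/n_z = −0.55134261 and ∂z/∂y = −n_y/n_z = −0.29707594.
Intercept c from Outcrop 2: 580.3 + 325278.91 + 1492750.73 = 1818609.94.
At (591880, 5024381): z_contact = −326328.7 − 1492622.7 + 1818609.94 = -341.4 m.
Depth below ground = 24 − (-341.4) = 365 m.

365 m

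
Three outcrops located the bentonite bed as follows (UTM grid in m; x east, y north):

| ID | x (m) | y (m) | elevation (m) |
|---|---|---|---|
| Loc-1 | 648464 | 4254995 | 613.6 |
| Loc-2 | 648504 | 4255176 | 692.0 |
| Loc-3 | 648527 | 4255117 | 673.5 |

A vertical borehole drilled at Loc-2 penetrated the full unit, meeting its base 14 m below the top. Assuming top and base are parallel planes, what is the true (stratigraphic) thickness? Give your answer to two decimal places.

12.83 m

Let the plane be z = a·x + b·y + c.
Loc-2−Loc-1: 40a + 181b = 78.4;  Loc-3−Loc-1: 63a + 122b = 59.9.
Solving gives a = 0.19578, b = 0.38988.
|∇z| = √(a²+b²) = 0.43628, so dip δ = arctan(0.43628) = 23.57°.
True thickness = vertical thickness × cos δ = 14 × cos 23.57° = 12.83 m.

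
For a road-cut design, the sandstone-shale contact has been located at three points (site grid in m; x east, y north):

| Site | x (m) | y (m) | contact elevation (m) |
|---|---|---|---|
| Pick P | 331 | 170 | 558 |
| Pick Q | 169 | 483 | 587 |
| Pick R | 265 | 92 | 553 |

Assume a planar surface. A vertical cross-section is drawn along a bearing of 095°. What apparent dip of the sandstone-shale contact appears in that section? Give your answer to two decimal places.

Two edge vectors: Pick P→Pick Q = (-162, 313, 29), Pick P→Pick R = (-66, -78, -5).
Normal n = (Pick P→Pick Q) × (Pick P→Pick R) = (697, -2724, 33294).
So ∂z/∂x = −n_x/n_z = −0.02093 and ∂z/∂y = −n_y/n_z = 0.08182.
Unit vector along 095° is (sin 95°, cos 95°) = (0.9962, -0.0872).
Slope in that direction = a·(0.9962) + b·(-0.0872) = −0.02799.
Apparent dip = arctan|0.02799| = 1.60° (true dip is 4.8°, so apparent ≤ true as expected).

1.60°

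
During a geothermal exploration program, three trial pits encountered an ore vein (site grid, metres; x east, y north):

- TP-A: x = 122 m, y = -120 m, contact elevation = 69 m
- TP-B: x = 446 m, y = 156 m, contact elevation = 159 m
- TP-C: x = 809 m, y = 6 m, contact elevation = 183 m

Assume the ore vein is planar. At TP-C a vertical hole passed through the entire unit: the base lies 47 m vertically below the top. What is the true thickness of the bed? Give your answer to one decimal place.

Let the plane be z = a·x + b·y + c.
TP-B−TP-A: 324a + 276b = 90;  TP-C−TP-A: 687a + 126b = 114.
Solving gives a = 0.13525, b = 0.16731.
|∇z| = √(a²+b²) = 0.21514, so dip δ = arctan(0.21514) = 12.14°.
True thickness = vertical thickness × cos δ = 47 × cos 12.14° = 45.9 m.

45.9 m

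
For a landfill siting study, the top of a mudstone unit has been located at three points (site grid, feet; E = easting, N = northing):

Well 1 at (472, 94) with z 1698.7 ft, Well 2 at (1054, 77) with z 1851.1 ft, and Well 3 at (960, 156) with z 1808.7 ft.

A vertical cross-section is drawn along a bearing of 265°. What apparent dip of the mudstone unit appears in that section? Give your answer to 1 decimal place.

13.2°

Let the plane be z = a·E + b·N + c.
Well 2−Well 1: 582a − 17b = 152.4;  Well 3−Well 1: 488a + 62b = 110.
Solving gives a = 0.25504, b = −0.23324.
Unit vector along 265° is (sin 265°, cos 265°) = (-0.9962, -0.0872).
Slope in that direction = a·(-0.9962) + b·(-0.0872) = −0.23374.
Apparent dip = arctan|0.23374| = 13.2° (true dip is 19.1°, so apparent ≤ true as expected).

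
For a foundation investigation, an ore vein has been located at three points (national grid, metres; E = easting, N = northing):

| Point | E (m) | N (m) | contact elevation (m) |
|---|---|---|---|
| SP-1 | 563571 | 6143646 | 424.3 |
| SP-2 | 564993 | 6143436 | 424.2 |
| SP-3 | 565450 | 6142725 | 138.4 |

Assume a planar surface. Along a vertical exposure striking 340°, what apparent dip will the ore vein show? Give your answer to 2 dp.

Two edge vectors: SP-1→SP-2 = (1422, -210, -0.1), SP-1→SP-3 = (1879, -921, -285.9).
Normal n = (SP-1→SP-2) × (SP-1→SP-3) = (59946.9, 406361.9, -915072).
So ∂z/∂E = −n_x/n_z = 0.06551 and ∂z/∂N = −n_y/n_z = 0.44408.
Unit vector along 340° is (sin 340°, cos 340°) = (-0.3420, 0.9397).
Slope in that direction = a·(-0.3420) + b·(0.9397) = 0.39489.
Apparent dip = arctan|0.39489| = 21.55° (true dip is 24.2°, so apparent ≤ true as expected).

21.55°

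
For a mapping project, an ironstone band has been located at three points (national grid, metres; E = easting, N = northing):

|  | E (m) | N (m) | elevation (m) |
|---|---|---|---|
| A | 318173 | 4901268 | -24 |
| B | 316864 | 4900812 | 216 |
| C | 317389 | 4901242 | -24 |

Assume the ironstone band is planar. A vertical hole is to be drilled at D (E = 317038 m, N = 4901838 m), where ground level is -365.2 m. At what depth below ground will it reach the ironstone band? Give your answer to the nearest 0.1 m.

Let the plane be z = a·E + b·N + c.
B−A: −1309a − 456b = 240;  C−A: −784a − 26b = 0.
Solving gives a = 0.019290815, b = −0.581692274.
Then c = -24 − a·318173 − b·4901268 = 2844867.91.
At (317038, 4901838): z_contact = 6115.92 − 2851361.29 + 2844867.91 = -377.46 m.
Depth below ground = -365.2 − (-377.46) = 12.3 m.

12.3 m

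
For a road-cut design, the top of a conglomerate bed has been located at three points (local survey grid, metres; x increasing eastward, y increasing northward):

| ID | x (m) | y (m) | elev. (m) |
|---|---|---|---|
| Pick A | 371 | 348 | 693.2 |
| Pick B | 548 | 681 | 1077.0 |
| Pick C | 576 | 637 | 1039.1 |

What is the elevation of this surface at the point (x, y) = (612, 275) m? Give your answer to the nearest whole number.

Let the plane be z = a·x + b·y + c.
Pick B−Pick A: 177a + 333b = 383.8;  Pick C−Pick A: 205a + 289b = 345.9.
Solving gives a = 0.24933, b = 1.02003.
Then c = 693.2 − a·371 − b·348 = 245.73.
At (612, 275): z = 152.6 + 280.5 + 245.73 = 678.8 m.

679 m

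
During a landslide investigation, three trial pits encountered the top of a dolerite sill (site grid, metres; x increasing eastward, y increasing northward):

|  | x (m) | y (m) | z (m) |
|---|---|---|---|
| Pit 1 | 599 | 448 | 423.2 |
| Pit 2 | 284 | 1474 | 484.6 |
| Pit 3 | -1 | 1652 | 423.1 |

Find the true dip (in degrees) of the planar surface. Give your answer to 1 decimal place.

Let the plane be z = a·x + b·y + c.
Pit 2−Pit 1: −315a + 1026b = 61.4;  Pit 3−Pit 1: −600a + 1204b = −0.1.
Solving gives a = 0.31323, b = 0.15601.
Gradient magnitude |∇z| = √(a² + b²) = √(0.09811 + 0.02434) = 0.34993.
True dip = arctan(0.34993) = 19.3°, dipping toward WSW (azimuth ≈ 244°).

19.3°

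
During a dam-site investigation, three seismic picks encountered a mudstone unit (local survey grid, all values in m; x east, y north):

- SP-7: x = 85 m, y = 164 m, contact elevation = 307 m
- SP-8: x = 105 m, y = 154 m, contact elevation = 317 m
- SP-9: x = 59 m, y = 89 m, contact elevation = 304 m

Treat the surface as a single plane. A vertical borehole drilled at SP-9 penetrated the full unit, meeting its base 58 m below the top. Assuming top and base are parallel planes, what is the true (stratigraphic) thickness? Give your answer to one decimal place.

Let the plane be z = a·x + b·y + c.
SP-8−SP-7: 20a − 10b = 10;  SP-9−SP-7: −26a − 75b = −3.
Solving gives a = 0.44318, b = −0.11364.
|∇z| = √(a²+b²) = 0.45752, so dip δ = arctan(0.45752) = 24.58°.
True thickness = vertical thickness × cos δ = 58 × cos 24.58° = 52.7 m.

52.7 m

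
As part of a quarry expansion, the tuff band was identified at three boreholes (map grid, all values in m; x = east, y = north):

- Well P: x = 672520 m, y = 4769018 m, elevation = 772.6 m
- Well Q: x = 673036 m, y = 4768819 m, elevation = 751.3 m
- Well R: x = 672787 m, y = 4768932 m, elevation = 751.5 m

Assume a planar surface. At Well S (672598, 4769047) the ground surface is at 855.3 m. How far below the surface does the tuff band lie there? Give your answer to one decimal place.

Let the plane be z = a·x + b·y + c.
Well Q−Well P: 516a − 199b = −21.3;  Well R−Well P: 267a − 86b = −21.1.
Solving gives a = −0.270309467, b = −0.593867763.
Then c = 772.6 − a·672520 − b·4769018 = 3014727.17.
At (672598, 4769047): z_contact = −181809.61 − 2832183.27 + 3014727.17 = 734.29 m.
Depth below ground = 855.3 − 734.29 = 121.0 m.

121.0 m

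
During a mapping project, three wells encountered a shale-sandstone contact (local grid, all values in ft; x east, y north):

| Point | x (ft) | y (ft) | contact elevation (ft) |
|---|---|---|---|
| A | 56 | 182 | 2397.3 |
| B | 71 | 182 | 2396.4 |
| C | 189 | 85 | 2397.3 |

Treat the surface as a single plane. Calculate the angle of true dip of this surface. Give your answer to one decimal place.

5.8°

Let the plane be z = a·x + b·y + c.
B−A: 15a + 0b = −0.9;  C−A: 133a − 97b = 0.
Solving gives a = −0.06000, b = −0.08227.
Gradient magnitude |∇z| = √(a² + b²) = √(0.00360 + 0.00677) = 0.10182.
True dip = arctan(0.10182) = 5.8°, dipping toward NE (azimuth ≈ 036°).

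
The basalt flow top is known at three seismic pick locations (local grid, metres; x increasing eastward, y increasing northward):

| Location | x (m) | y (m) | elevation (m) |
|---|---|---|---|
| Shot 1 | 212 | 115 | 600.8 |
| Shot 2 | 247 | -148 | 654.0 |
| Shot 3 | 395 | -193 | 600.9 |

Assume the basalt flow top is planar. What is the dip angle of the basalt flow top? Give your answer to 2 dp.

27.01°

Let the plane be z = a·x + b·y + c.
Shot 2−Shot 1: 35a − 263b = 53.2;  Shot 3−Shot 1: 183a − 308b = 0.1.
Solving gives a = −0.43801, b = −0.26057.
Gradient magnitude |∇z| = √(a² + b²) = √(0.19185 + 0.06790) = 0.50966.
True dip = arctan(0.50966) = 27.01°, dipping toward ENE (azimuth ≈ 059°).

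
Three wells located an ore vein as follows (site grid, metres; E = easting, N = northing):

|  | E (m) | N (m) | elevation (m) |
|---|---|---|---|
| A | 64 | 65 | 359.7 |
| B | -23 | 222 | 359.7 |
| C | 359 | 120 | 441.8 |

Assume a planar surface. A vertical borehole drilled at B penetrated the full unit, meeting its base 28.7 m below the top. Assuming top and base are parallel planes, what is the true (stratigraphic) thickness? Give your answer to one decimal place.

27.6 m

Let the plane be z = a·E + b·N + c.
B−A: −87a + 157b = 0;  C−A: 295a + 55b = 82.1.
Solving gives a = 0.25224, b = 0.13978.
|∇z| = √(a²+b²) = 0.28838, so dip δ = arctan(0.28838) = 16.09°.
True thickness = vertical thickness × cos δ = 28.7 × cos 16.09° = 27.6 m.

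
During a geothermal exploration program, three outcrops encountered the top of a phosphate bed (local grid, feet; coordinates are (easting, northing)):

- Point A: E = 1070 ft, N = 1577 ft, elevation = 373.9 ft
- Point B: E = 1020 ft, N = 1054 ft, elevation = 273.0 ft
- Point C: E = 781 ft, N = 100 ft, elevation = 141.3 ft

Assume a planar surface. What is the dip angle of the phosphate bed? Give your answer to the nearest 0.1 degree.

22.8°

Two edge vectors: Point A→Point B = (-50, -523, -100.9), Point A→Point C = (-289, -1477, -232.6).
Normal n = (Point A→Point B) × (Point A→Point C) = (-27379.5, 17530.1, -77297).
So ∂z/∂E = −n_x/n_z = −0.35421 and ∂z/∂N = −n_y/n_z = 0.22679.
Gradient magnitude |∇z| = √(a² + b²) = √(0.12547 + 0.05143) = 0.42059.
True dip = arctan(0.42059) = 22.8°, dipping toward ESE (azimuth ≈ 123°).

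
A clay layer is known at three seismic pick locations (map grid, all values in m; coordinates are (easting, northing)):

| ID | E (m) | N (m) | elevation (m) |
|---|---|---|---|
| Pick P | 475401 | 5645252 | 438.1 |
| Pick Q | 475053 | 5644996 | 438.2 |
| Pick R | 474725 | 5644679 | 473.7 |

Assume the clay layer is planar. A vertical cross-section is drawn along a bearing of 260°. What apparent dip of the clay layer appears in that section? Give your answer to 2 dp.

Two edge vectors: Pick P→Pick Q = (-348, -256, 0.1), Pick P→Pick R = (-676, -573, 35.6).
Normal n = (Pick P→Pick Q) × (Pick P→Pick R) = (-9056.3, 12321.2, 26348).
So ∂z/∂E = −n_x/n_z = 0.34372 and ∂z/∂N = −n_y/n_z = −0.46763.
Unit vector along 260° is (sin 260°, cos 260°) = (-0.9848, -0.1736).
Slope in that direction = a·(-0.9848) + b·(-0.1736) = −0.25729.
Apparent dip = arctan|0.25729| = 14.43° (true dip is 30.1°, so apparent ≤ true as expected).

14.43°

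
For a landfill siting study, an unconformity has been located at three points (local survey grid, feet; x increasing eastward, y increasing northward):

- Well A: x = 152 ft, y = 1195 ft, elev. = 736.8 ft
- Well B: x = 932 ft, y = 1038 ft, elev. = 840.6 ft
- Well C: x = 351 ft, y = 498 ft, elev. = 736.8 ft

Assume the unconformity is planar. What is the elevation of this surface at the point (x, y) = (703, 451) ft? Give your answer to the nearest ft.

785 ft

Let the plane be z = a·x + b·y + c.
Well B−Well A: 780a − 157b = 103.8;  Well C−Well A: 199a − 697b = 0.
Solving gives a = 0.14119, b = 0.04031.
Then c = 736.8 − a·152 − b·1195 = 667.17.
At (703, 451): z = 99.3 + 18.2 + 667.17 = 784.6 ft.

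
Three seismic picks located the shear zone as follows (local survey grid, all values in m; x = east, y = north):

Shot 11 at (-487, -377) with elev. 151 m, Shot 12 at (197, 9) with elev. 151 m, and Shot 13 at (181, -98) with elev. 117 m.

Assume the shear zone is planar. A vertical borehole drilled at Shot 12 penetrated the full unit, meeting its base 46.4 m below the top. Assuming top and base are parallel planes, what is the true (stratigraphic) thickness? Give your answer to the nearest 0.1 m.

43.1 m

Let the plane be z = a·x + b·y + c.
Shot 12−Shot 11: 684a + 386b = 0;  Shot 13−Shot 11: 668a + 279b = −34.
Solving gives a = −0.19585, b = 0.34704.
|∇z| = √(a²+b²) = 0.39849, so dip δ = arctan(0.39849) = 21.73°.
True thickness = vertical thickness × cos δ = 46.4 × cos 21.73° = 43.1 m.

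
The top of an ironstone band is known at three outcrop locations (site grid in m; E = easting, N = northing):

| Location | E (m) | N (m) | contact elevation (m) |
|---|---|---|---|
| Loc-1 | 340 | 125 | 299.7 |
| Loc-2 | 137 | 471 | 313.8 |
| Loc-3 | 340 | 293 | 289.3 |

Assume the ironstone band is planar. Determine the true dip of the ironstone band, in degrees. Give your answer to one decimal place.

Let the plane be z = a·E + b·N + c.
Loc-2−Loc-1: −203a + 346b = 14.1;  Loc-3−Loc-1: 0a + 168b = −10.4.
Solving gives a = −0.17497, b = −0.06190.
Gradient magnitude |∇z| = √(a² + b²) = √(0.03061 + 0.00383) = 0.18560.
True dip = arctan(0.18560) = 10.5°, dipping toward ENE (azimuth ≈ 071°).

10.5°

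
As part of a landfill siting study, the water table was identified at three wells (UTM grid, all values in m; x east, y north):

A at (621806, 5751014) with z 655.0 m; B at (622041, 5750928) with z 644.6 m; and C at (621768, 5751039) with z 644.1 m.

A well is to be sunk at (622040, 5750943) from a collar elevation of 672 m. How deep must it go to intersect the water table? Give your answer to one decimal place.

Let the plane be z = a·x + b·y + c.
B−A: 235a − 86b = −10.4;  C−A: −38a + 25b = −10.9.
Solving gives a = −0.459301880, b = −1.134138857.
Then c = 655 − a·621806 − b·5751014 = 6808700.11.
At (622040, 5750943): z_contact = −285704.14 − 6522367.92 + 6808700.11 = 628.05 m.
Depth below ground = 672 − 628.05 = 44.0 m.

44.0 m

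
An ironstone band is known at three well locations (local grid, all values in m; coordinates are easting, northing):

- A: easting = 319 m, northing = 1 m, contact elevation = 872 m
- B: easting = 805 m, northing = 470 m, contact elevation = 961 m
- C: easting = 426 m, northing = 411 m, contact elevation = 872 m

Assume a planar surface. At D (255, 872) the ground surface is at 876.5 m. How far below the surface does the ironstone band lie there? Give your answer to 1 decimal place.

75.8 m

Two edge vectors: A→B = (486, 469, 89), A→C = (107, 410, 0).
Normal n = (A→B) × (A→C) = (-36490, 9523, 149077).
So ∂z/∂easting = −n_x/n_z = 0.24477 and ∂z/∂northing = −n_y/n_z = −0.06388.
Intercept c from A: 872 − 78.08 + 0.06 = 793.98.
At (255, 872): z_contact = 62.42 − 55.70 + 793.98 = 800.70 m.
Depth below ground = 876.5 − 800.70 = 75.8 m.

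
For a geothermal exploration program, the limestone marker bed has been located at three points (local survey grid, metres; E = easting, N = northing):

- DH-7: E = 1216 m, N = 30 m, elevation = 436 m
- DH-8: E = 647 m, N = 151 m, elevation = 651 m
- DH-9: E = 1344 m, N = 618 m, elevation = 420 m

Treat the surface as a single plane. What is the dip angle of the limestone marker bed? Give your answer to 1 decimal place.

20.3°

Let the plane be z = a·E + b·N + c.
DH-8−DH-7: −569a + 121b = 215;  DH-9−DH-7: 128a + 588b = −16.
Solving gives a = −0.36667, b = 0.05261.
Gradient magnitude |∇z| = √(a² + b²) = √(0.13445 + 0.00277) = 0.37042.
True dip = arctan(0.37042) = 20.3°, dipping toward E (azimuth ≈ 098°).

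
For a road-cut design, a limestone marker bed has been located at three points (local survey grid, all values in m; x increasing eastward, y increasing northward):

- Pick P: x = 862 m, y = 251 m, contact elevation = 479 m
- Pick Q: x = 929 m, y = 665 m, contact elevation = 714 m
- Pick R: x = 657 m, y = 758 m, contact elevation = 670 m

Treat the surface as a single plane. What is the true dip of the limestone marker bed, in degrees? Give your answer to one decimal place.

Two edge vectors: Pick P→Pick Q = (67, 414, 235), Pick P→Pick R = (-205, 507, 191).
Normal n = (Pick P→Pick Q) × (Pick P→Pick R) = (-40071, -60972, 118839).
So ∂z/∂x = −n_x/n_z = 0.33719 and ∂z/∂y = −n_y/n_z = 0.51306.
Gradient magnitude |∇z| = √(a² + b²) = √(0.11370 + 0.26323) = 0.61395.
True dip = arctan(0.61395) = 31.5°, dipping toward SSW (azimuth ≈ 213°).

31.5°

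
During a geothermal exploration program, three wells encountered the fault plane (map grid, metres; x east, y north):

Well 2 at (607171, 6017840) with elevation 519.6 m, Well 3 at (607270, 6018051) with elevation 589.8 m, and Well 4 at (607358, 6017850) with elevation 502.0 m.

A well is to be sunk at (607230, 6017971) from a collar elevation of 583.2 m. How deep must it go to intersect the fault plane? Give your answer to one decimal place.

19.7 m

Two edge vectors: Well 2→Well 3 = (99, 211, 70.2), Well 2→Well 4 = (187, 10, -17.6).
Normal n = (Well 2→Well 3) × (Well 2→Well 4) = (-4415.6, 14869.8, -38467).
So ∂z/∂x = −n_x/n_z = −0.114789300 and ∂z/∂y = −n_y/n_z = 0.386559908.
Intercept c from Well 2: 519.6 + 69696.73 − 2326255.68 = −2256039.35.
At (607230, 6017971): z_contact = −69703.51 + 2326306.32 − 2256039.35 = 563.47 m.
Depth below ground = 583.2 − 563.47 = 19.7 m.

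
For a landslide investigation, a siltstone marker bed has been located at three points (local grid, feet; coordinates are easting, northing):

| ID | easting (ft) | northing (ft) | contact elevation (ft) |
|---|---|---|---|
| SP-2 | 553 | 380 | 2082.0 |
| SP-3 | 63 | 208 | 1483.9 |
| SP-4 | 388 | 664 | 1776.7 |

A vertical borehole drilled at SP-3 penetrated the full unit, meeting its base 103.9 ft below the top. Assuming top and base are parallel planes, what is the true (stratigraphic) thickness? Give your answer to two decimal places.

61.50 ft

Let the plane be z = a·easting + b·northing + c.
SP-3−SP-2: −490a − 172b = −598.1;  SP-4−SP-2: −165a + 284b = −305.3.
Solving gives a = 1.32728, b = −0.30387.
|∇z| = √(a²+b²) = 1.36162, so dip δ = arctan(1.36162) = 53.71°.
True thickness = vertical thickness × cos δ = 103.9 × cos 53.71° = 61.50 ft.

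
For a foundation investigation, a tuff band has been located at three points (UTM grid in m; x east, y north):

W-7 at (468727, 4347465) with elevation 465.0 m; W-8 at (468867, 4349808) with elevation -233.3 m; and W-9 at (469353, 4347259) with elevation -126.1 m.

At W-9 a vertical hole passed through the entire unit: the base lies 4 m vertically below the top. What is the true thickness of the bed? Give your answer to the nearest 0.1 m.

2.8 m

Two edge vectors: W-7→W-8 = (140, 2343, -698.3), W-7→W-9 = (626, -206, -591.1).
Normal n = (W-7→W-8) × (W-7→W-9) = (-1528797.1, -354381.8, -1495558).
So ∂z/∂x = −n_x/n_z = −1.02223 and ∂z/∂y = −n_y/n_z = −0.23696.
|∇z| = √(a²+b²) = 1.04933, so dip δ = arctan(1.04933) = 46.38°.
True thickness = vertical thickness × cos δ = 4 × cos 46.38° = 2.8 m.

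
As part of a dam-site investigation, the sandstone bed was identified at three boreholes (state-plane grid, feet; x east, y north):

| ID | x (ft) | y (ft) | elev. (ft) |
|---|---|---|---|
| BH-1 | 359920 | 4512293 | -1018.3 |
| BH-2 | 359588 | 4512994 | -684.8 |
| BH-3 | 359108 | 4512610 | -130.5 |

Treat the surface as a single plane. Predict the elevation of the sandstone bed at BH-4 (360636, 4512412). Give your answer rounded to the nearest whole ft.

-1822 ft

Two edge vectors: BH-1→BH-2 = (-332, 701, 333.5), BH-1→BH-3 = (-812, 317, 887.8).
Normal n = (BH-1→BH-2) × (BH-1→BH-3) = (516628.3, 23947.6, 463968).
So ∂z/∂x = −n_x/n_z = −1.11349985 and ∂z/∂y = −n_y/n_z = −0.05161477.
Intercept c from BH-1: -1018.3 + 400770.87 + 232900.95 = 632653.52.
At (360636, 4512412): z = −401568.1 − 232907.1 + 632653.52 = -1821.7 ft.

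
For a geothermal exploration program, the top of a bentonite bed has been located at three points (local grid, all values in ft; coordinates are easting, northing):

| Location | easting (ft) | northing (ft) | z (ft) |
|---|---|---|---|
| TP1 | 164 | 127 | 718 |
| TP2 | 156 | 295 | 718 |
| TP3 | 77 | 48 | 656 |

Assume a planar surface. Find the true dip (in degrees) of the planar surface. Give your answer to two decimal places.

34.37°

Let the plane be z = a·easting + b·northing + c.
TP2−TP1: −8a + 168b = 0;  TP3−TP1: −87a − 79b = −62.
Solving gives a = 0.68311, b = 0.03253.
Gradient magnitude |∇z| = √(a² + b²) = √(0.46663 + 0.00106) = 0.68388.
True dip = arctan(0.68388) = 34.37°, dipping toward W (azimuth ≈ 267°).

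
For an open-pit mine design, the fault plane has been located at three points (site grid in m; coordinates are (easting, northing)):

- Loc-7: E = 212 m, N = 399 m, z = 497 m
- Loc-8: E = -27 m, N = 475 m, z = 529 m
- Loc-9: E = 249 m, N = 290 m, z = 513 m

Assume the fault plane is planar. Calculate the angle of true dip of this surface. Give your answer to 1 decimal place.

Two edge vectors: Loc-7→Loc-8 = (-239, 76, 32), Loc-7→Loc-9 = (37, -109, 16).
Normal n = (Loc-7→Loc-8) × (Loc-7→Loc-9) = (4704, 5008, 23239).
So ∂z/∂E = −n_x/n_z = −0.20242 and ∂z/∂N = −n_y/n_z = −0.21550.
Gradient magnitude |∇z| = √(a² + b²) = √(0.04097 + 0.04644) = 0.29566.
True dip = arctan(0.29566) = 16.5°, dipping toward NE (azimuth ≈ 043°).

16.5°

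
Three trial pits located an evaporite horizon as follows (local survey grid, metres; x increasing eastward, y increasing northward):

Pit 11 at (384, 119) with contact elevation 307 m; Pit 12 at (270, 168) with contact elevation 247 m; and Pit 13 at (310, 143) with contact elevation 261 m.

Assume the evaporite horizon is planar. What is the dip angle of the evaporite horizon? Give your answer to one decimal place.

Two edge vectors: Pit 11→Pit 12 = (-114, 49, -60), Pit 11→Pit 13 = (-74, 24, -46).
Normal n = (Pit 11→Pit 12) × (Pit 11→Pit 13) = (-814, -804, 890).
So ∂z/∂x = −n_x/n_z = 0.91461 and ∂z/∂y = −n_y/n_z = 0.90337.
Gradient magnitude |∇z| = √(a² + b²) = √(0.83651 + 0.81608) = 1.28553.
True dip = arctan(1.28553) = 52.1°, dipping toward SW (azimuth ≈ 225°).

52.1°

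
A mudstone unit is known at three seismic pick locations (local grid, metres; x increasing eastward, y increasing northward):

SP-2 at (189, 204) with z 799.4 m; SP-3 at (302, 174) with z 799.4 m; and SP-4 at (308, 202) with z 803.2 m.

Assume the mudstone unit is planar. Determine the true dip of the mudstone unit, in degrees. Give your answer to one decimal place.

7.6°

Two edge vectors: SP-2→SP-3 = (113, -30, 0), SP-2→SP-4 = (119, -2, 3.8).
Normal n = (SP-2→SP-3) × (SP-2→SP-4) = (-114, -429.4, 3344).
So ∂z/∂x = −n_x/n_z = 0.03409 and ∂z/∂y = −n_y/n_z = 0.12841.
Gradient magnitude |∇z| = √(a² + b²) = √(0.00116 + 0.01649) = 0.13286.
True dip = arctan(0.13286) = 7.6°, dipping toward SSW (azimuth ≈ 195°).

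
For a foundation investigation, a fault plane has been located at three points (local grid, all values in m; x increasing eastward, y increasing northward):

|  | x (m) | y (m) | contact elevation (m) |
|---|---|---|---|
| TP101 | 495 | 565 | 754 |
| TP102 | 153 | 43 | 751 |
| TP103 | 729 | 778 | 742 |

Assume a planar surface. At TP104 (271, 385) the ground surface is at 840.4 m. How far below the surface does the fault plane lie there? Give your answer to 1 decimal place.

72.6 m

Let the plane be z = a·x + b·y + c.
TP102−TP101: −342a − 522b = −3;  TP103−TP101: 234a + 213b = −12.
Solving gives a = −0.14001, b = 0.09748.
Then c = 754 − a·495 − b·565 = 768.23.
At (271, 385): z_contact = −37.94 + 37.53 + 768.23 = 767.82 m.
Depth below ground = 840.4 − 767.82 = 72.6 m.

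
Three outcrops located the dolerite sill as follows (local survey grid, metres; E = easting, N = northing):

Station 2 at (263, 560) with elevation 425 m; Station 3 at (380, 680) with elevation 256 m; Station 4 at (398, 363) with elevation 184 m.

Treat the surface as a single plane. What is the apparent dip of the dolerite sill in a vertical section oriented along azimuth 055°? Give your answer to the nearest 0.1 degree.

Two edge vectors: Station 2→Station 3 = (117, 120, -169), Station 2→Station 4 = (135, -197, -241).
Normal n = (Station 2→Station 3) × (Station 2→Station 4) = (-62213, 5382, -39249).
So ∂z/∂E = −n_x/n_z = −1.58508 and ∂z/∂N = −n_y/n_z = 0.13712.
Unit vector along 055° is (sin 55°, cos 55°) = (0.8192, 0.5736).
Slope in that direction = a·(0.8192) + b·(0.5736) = −1.21977.
Apparent dip = arctan|1.21977| = 50.7° (true dip is 57.8°, so apparent ≤ true as expected).

50.7°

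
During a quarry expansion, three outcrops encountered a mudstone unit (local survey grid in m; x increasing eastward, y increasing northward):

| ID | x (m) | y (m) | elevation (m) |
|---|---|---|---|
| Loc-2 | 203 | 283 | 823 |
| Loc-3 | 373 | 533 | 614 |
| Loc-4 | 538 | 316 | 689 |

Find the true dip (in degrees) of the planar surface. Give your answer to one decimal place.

34.8°

Two edge vectors: Loc-2→Loc-3 = (170, 250, -209), Loc-2→Loc-4 = (335, 33, -134).
Normal n = (Loc-2→Loc-3) × (Loc-2→Loc-4) = (-26603, -47235, -78140).
So ∂z/∂x = −n_x/n_z = −0.34045 and ∂z/∂y = −n_y/n_z = −0.60449.
Gradient magnitude |∇z| = √(a² + b²) = √(0.11591 + 0.36541) = 0.69377.
True dip = arctan(0.69377) = 34.8°, dipping toward NNE (azimuth ≈ 029°).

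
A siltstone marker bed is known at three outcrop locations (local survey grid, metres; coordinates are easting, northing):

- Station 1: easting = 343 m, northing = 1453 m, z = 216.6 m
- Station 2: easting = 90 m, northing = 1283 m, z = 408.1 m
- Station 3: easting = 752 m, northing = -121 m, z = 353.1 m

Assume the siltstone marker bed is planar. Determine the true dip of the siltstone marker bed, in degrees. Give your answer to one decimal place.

Let the plane be z = a·easting + b·northing + c.
Station 2−Station 1: −253a − 170b = 191.5;  Station 3−Station 1: 409a − 1574b = 136.5.
Solving gives a = −0.59479, b = −0.24128.
Gradient magnitude |∇z| = √(a² + b²) = √(0.35378 + 0.05821) = 0.64187.
True dip = arctan(0.64187) = 32.7°, dipping toward ENE (azimuth ≈ 068°).

32.7°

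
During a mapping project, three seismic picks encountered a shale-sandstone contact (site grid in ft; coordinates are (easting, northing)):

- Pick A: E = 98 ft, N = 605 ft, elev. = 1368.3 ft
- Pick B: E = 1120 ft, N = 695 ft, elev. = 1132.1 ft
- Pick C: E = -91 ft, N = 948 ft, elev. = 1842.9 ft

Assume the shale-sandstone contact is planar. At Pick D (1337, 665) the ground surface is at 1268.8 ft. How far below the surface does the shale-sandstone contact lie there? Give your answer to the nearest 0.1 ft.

Let the plane be z = a·E + b·N + c.
Pick B−Pick A: 1022a + 90b = −236.2;  Pick C−Pick A: −189a + 343b = 474.6.
Solving gives a = −0.336631, b = 1.198183.
Then c = 1368.3 − a·98 − b·605 = 676.39.
At (1337, 665): z_contact = −450.08 + 796.79 + 676.39 = 1023.11 ft.
Depth below ground = 1268.8 − 1023.11 = 245.7 ft.

245.7 ft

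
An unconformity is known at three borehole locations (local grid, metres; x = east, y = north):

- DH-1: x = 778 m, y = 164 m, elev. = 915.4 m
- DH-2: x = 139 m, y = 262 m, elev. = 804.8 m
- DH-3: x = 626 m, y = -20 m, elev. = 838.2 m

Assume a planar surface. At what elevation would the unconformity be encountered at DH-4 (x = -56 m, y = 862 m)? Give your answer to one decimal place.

911.0 m

Let the plane be z = a·x + b·y + c.
DH-2−DH-1: −639a + 98b = −110.6;  DH-3−DH-1: −152a − 184b = −77.2.
Solving gives a = 0.21073, b = 0.24548.
Then c = 915.4 − a·778 − b·164 = 711.19.
At (-56, 862): z = −11.8 + 211.6 + 711.19 = 911.0 m.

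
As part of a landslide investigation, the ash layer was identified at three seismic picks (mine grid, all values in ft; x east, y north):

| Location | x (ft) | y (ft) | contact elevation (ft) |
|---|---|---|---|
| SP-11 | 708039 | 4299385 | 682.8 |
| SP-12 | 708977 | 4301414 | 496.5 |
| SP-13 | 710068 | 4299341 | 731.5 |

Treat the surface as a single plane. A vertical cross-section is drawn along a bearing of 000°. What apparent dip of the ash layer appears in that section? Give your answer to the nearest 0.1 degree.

Let the plane be z = a·x + b·y + c.
SP-12−SP-11: 938a + 2029b = −186.3;  SP-13−SP-11: 2029a − 44b = 48.7.
Solving gives a = 0.02179, b = −0.10189.
Unit vector along 000° is (sin 0°, cos 0°) = (0.0000, 1.0000).
Slope in that direction = a·(0.0000) + b·(1.0000) = −0.10189.
Apparent dip = arctan|0.10189| = 5.8° (true dip is 5.9°, so apparent ≤ true as expected).

5.8°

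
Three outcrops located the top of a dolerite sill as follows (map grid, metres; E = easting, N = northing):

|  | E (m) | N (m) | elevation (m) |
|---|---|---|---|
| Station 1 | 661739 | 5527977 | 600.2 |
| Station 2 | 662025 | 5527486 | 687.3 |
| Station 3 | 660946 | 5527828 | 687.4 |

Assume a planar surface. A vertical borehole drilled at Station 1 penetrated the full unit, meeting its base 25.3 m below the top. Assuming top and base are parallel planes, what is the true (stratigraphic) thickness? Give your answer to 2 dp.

24.67 m

Two edge vectors: Station 1→Station 2 = (286, -491, 87.1), Station 1→Station 3 = (-793, -149, 87.2).
Normal n = (Station 1→Station 2) × (Station 1→Station 3) = (-29837.3, -94009.5, -431977).
So ∂z/∂E = −n_x/n_z = −0.06907 and ∂z/∂N = −n_y/n_z = −0.21763.
|∇z| = √(a²+b²) = 0.22832, so dip δ = arctan(0.22832) = 12.86°.
True thickness = vertical thickness × cos δ = 25.3 × cos 12.86° = 24.67 m.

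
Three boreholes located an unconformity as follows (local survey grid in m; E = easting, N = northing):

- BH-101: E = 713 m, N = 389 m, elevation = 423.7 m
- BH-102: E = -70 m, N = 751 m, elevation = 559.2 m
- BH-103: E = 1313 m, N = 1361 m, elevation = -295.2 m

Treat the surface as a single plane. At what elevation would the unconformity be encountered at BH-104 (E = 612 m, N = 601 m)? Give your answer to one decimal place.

Let the plane be z = a·E + b·N + c.
BH-102−BH-101: −783a + 362b = 135.5;  BH-103−BH-101: 600a + 972b = −718.9.
Solving gives a = −0.400652, b = −0.492293.
Then c = 423.7 − a·713 − b·389 = 900.87.
At (612, 601): z = −245.2 − 295.9 + 900.87 = 359.8 m.

359.8 m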